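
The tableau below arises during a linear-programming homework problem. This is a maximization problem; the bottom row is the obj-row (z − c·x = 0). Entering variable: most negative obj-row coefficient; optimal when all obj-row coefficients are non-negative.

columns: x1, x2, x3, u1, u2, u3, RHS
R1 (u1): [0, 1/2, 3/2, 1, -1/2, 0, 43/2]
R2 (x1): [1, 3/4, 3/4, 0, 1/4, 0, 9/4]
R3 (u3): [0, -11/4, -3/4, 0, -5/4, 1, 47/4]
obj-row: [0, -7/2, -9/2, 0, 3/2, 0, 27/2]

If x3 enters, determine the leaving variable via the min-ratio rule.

Column x3 entries and ratios — u1: (43/2)/(3/2) = 43/3; x1: (9/4)/(3/4) = 3; u3: -3/4 ≤ 0, skip.
Smallest ratio is 3 in the row of x1, so x1 leaves.

x1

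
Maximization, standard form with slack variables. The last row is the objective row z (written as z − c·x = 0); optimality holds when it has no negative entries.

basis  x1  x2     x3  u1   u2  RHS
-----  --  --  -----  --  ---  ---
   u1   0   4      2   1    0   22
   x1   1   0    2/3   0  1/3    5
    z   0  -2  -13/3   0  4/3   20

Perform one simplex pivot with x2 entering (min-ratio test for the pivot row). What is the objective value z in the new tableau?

Ratio test on column x2 — row 1: 22/4 = 11/2; row 2: entry 0 ≤ 0. Minimum is 11/2 at row 1 (u1 leaves); pivot element 4.
Pivot on row 1; the z-row RHS becomes 20 − (-2)·(11/2) = 31.

31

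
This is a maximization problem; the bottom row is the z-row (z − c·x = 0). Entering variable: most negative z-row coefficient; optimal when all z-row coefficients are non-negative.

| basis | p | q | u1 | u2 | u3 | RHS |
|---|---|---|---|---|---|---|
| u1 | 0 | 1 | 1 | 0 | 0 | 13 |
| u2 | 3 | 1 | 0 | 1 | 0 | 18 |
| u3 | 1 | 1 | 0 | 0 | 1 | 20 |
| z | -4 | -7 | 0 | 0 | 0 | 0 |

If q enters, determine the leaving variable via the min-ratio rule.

u1

Column q entries and ratios — u1: 13/1 = 13; u2: 18/1 = 18; u3: 20/1 = 20.
Smallest ratio is 13 in the row of u1, so u1 leaves.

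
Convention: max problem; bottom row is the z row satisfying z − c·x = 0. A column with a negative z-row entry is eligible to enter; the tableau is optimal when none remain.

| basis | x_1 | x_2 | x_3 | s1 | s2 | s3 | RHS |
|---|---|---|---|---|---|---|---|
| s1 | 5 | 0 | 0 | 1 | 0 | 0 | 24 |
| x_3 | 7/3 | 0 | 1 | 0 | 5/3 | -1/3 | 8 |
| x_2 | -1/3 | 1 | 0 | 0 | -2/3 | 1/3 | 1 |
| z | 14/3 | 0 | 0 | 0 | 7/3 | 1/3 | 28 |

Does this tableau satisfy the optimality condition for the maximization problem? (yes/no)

yes

Every z-row coefficient is ≥ 0, so the tableau is optimal.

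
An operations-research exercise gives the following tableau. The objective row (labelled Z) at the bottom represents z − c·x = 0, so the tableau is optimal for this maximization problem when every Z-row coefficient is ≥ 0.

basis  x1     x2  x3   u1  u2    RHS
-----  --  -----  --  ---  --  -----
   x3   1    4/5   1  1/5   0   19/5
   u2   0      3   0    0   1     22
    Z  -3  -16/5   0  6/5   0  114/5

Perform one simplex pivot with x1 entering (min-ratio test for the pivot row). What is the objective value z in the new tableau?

Ratio test on column x1 — row 1: (19/5)/1 = 19/5; row 2: entry 0 ≤ 0. Minimum is 19/5 at row 1 (x3 leaves); pivot element 1.
Pivot on row 1; the Z-row RHS becomes 114/5 − (-3)·(19/5) = 171/5.

171/5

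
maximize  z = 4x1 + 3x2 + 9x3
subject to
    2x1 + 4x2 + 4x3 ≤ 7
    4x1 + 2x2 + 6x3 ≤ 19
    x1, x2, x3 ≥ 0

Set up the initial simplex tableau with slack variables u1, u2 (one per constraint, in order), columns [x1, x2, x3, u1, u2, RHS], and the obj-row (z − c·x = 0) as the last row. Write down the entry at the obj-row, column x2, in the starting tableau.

-3

The obj-row carries the negated objective coefficients: the x2 entry is -3.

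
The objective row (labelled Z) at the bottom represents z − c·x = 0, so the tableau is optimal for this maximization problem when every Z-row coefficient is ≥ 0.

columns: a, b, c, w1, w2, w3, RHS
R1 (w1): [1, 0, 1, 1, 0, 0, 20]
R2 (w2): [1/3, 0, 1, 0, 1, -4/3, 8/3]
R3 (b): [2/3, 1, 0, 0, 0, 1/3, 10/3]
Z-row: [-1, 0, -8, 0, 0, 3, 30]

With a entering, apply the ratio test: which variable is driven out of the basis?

Column a entries and ratios — w1: 20/1 = 20; w2: (8/3)/(1/3) = 8; b: (10/3)/(2/3) = 5.
Smallest ratio is 5 in the row of b, so b leaves.

b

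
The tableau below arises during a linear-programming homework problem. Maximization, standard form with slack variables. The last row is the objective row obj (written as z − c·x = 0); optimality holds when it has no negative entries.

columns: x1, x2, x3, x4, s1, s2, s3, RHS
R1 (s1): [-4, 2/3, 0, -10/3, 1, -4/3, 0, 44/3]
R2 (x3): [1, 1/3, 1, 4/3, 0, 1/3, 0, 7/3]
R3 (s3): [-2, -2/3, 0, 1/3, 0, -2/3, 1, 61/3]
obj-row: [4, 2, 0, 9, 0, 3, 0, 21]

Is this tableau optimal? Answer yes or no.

yes

Every obj-row coefficient is ≥ 0, so the tableau is optimal.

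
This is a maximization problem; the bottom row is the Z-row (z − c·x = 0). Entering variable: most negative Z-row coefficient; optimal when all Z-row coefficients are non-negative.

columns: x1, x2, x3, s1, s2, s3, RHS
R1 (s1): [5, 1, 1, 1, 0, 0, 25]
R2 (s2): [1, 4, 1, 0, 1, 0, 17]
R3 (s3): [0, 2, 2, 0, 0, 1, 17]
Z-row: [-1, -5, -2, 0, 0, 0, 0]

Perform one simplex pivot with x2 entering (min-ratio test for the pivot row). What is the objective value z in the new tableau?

85/4

Ratio test on column x2 — row 1: 25/1 = 25; row 2: 17/4 = 17/4; row 3: 17/2 = 17/2. Minimum is 17/4 at row 2 (s2 leaves); pivot element 4.
Pivot on row 2; the Z-row RHS becomes 0 − (-5)·(17/4) = 85/4.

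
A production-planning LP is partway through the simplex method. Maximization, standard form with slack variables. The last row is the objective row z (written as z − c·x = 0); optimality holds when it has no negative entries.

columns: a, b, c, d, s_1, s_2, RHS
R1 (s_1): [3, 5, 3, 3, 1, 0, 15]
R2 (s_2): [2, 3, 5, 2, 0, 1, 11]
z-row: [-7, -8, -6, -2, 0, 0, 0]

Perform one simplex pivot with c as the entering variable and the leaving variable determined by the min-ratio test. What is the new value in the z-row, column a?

Ratio test on column c — row 1: 15/3 = 5; row 2: 11/5 = 11/5. Minimum is 11/5 at row 2 (s_2 leaves); pivot element 5.
Divide row 2 by 5; eliminate column c from the other rows.
z-row update in column a: -7 − (-6)·(2/5) = -23/5.

-23/5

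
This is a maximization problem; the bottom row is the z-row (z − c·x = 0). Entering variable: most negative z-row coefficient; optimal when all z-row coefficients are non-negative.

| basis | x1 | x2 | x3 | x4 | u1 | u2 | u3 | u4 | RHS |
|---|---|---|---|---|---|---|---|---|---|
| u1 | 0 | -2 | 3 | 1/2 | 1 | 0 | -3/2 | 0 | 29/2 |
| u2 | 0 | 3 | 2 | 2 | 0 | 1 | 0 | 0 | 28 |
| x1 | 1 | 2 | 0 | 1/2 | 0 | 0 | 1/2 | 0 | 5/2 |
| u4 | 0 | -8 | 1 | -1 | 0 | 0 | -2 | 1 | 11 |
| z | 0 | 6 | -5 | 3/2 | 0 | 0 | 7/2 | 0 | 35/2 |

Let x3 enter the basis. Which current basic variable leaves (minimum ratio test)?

u1

Column x3 entries and ratios — u1: (29/2)/3 = 29/6; u2: 28/2 = 14; x1: 0 ≤ 0, skip; u4: 11/1 = 11.
Smallest ratio is 29/6 in the row of u1, so u1 leaves.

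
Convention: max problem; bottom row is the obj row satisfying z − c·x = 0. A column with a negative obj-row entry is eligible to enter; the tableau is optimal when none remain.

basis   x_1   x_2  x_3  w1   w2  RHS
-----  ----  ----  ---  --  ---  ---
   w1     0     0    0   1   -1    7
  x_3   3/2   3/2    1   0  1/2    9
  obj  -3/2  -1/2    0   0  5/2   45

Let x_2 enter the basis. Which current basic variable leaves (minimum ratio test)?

Column x_2 entries and ratios — w1: 0 ≤ 0, skip; x_3: 9/(3/2) = 6.
Smallest ratio is 6 in the row of x_3, so x_3 leaves.

x_3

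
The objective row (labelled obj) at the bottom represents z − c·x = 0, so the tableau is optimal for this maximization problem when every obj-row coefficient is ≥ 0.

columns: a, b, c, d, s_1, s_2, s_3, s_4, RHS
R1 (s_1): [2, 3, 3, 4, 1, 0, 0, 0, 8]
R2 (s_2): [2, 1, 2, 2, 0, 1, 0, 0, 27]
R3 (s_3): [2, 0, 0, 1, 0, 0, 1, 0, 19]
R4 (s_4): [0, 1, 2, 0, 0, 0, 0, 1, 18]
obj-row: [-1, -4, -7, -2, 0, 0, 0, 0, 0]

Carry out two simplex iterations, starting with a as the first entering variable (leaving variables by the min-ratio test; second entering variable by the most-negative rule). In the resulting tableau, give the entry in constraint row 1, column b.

1

Ratio test on column a — row 1: 8/2 = 4; row 2: 27/2 = 27/2; row 3: 19/2 = 19/2; row 4: entry 0 ≤ 0. Minimum is 4 at row 1 (s_1 leaves); pivot element 2.
Divide row 1 by 2; eliminate column a from the other rows.
Second iteration: most negative obj-row entry is -11/2 in column c, so c enters.
Ratio test on column c — row 1: 4/(3/2) = 8/3; row 2: entry -1 ≤ 0; row 3: entry -3 ≤ 0; row 4: 18/2 = 9. Minimum is 8/3 at row 1 (a leaves); pivot element 3/2.
Divide row 1 by 3/2; eliminate column c from the other rows.
After both pivots, the entry at constraint row 1, column b is 1.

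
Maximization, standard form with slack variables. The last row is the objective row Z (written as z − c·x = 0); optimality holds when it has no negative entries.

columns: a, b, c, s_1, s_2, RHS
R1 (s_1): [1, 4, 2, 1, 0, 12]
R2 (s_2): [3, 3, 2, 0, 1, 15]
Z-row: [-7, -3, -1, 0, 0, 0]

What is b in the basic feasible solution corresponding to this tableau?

b is not in the basis, so in the current basic feasible solution b = 0.

0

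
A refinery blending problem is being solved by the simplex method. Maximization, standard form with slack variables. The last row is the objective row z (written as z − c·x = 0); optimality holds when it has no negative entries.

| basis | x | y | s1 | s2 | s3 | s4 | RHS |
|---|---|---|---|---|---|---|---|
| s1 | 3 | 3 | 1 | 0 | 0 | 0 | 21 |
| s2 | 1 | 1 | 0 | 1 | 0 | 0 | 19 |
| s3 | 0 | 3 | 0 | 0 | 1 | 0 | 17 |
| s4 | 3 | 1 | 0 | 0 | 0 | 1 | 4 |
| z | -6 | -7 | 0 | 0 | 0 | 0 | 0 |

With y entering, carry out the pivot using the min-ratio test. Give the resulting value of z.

28

Ratio test on column y — row 1: 21/3 = 7; row 2: 19/1 = 19; row 3: 17/3 = 17/3; row 4: 4/1 = 4. Minimum is 4 at row 4 (s4 leaves); pivot element 1.
Pivot on row 4; the z-row RHS becomes 0 − (-7)·4 = 28.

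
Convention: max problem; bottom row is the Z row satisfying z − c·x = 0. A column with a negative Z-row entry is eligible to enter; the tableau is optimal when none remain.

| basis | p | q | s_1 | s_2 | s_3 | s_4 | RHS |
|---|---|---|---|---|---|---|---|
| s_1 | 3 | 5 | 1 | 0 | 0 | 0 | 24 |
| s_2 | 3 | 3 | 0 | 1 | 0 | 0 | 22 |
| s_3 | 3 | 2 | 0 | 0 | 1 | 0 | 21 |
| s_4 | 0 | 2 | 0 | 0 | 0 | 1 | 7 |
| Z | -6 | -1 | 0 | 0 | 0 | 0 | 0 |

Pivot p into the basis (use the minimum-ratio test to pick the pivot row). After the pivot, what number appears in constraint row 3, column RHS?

7

Ratio test on column p — row 1: 24/3 = 8; row 2: 22/3 = 22/3; row 3: 21/3 = 7; row 4: entry 0 ≤ 0. Minimum is 7 at row 3 (s_3 leaves); pivot element 3.
Divide row 3 by 3; eliminate column p from the other rows.
In the new row 3, the RHS entry is the old entry divided by the pivot: 21/3 = 7.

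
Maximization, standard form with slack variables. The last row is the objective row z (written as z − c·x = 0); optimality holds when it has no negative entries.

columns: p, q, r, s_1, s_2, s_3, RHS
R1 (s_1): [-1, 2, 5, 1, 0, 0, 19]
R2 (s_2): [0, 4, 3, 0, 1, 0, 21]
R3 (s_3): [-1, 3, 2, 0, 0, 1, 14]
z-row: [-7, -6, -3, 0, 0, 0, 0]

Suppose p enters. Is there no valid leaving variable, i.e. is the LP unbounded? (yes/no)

yes

Every constraint-row entry in column p is ≤ 0, so increasing p is unbounded.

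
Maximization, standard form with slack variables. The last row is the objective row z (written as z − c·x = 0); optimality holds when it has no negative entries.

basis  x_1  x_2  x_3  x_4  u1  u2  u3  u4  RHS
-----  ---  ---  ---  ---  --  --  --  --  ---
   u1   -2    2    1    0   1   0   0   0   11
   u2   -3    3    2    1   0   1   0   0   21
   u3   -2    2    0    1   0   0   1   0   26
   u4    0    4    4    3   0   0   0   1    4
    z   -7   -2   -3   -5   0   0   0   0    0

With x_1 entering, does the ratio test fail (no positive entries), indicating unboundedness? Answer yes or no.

yes

Every constraint-row entry in column x_1 is ≤ 0, so increasing x_1 is unbounded.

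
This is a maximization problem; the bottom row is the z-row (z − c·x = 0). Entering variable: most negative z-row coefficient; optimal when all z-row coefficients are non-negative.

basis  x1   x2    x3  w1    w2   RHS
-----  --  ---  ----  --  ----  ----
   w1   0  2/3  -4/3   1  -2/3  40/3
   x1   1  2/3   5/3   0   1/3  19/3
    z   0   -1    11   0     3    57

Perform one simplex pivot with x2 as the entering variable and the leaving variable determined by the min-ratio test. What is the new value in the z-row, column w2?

Ratio test on column x2 — row 1: (40/3)/(2/3) = 20; row 2: (19/3)/(2/3) = 19/2. Minimum is 19/2 at row 2 (x1 leaves); pivot element 2/3.
Divide row 2 by 2/3; eliminate column x2 from the other rows.
z-row update in column w2: 3 − (-1)·(1/2) = 7/2.

7/2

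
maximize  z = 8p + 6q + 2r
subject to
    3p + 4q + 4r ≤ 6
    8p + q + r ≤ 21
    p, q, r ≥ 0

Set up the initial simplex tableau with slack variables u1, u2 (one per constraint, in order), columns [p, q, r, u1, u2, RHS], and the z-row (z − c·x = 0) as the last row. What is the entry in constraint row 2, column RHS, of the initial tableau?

The RHS of constraint 2 is b_2 = 21.

21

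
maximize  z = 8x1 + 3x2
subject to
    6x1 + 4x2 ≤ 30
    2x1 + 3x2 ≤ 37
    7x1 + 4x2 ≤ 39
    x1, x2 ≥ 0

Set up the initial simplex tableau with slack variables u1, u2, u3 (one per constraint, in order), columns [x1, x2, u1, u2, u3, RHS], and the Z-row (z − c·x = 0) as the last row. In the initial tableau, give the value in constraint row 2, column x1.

2

Constraint 2 has coefficient 2 on x1.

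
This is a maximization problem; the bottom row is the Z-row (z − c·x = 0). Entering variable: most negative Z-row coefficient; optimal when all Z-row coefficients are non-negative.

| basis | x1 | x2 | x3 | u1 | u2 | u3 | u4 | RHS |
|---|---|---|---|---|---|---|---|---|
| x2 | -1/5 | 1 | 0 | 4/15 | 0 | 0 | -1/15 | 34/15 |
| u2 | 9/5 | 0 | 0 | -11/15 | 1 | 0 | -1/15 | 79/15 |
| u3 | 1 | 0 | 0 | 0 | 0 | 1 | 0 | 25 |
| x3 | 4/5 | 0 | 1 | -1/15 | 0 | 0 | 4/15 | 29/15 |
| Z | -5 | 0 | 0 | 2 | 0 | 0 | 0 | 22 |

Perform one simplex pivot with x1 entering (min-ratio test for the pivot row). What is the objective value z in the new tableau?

409/12

Ratio test on column x1 — row 1: entry -1/5 ≤ 0; row 2: (79/15)/(9/5) = 79/27; row 3: 25/1 = 25; row 4: (29/15)/(4/5) = 29/12. Minimum is 29/12 at row 4 (x3 leaves); pivot element 4/5.
Pivot on row 4; the Z-row RHS becomes 22 − (-5)·(29/12) = 409/12.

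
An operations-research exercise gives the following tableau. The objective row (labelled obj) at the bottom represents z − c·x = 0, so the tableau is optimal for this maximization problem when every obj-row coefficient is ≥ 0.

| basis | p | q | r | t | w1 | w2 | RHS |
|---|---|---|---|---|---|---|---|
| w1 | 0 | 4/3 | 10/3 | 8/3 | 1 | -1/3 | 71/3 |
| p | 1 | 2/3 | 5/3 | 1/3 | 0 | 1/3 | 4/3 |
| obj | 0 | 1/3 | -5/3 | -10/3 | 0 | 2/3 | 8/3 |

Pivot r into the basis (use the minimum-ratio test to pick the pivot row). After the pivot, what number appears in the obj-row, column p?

Ratio test on column r — row 1: (71/3)/(10/3) = 71/10; row 2: (4/3)/(5/3) = 4/5. Minimum is 4/5 at row 2 (p leaves); pivot element 5/3.
Divide row 2 by 5/3; eliminate column r from the other rows.
obj-row update in column p: 0 − (-5/3)·(3/5) = 1.

1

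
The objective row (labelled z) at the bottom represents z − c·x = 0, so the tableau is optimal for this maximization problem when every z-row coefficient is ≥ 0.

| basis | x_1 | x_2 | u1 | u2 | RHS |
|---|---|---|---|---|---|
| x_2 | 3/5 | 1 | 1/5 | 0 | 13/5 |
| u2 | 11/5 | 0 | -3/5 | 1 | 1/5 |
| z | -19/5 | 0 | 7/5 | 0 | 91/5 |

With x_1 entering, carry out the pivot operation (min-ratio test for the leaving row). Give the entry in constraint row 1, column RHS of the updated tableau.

Ratio test on column x_1 — row 1: (13/5)/(3/5) = 13/3; row 2: (1/5)/(11/5) = 1/11. Minimum is 1/11 at row 2 (u2 leaves); pivot element 11/5.
Divide row 2 by 11/5; eliminate column x_1 from the other rows.
Row 1 update in column RHS: 13/5 − (3/5)·(1/11) = 28/11.

28/11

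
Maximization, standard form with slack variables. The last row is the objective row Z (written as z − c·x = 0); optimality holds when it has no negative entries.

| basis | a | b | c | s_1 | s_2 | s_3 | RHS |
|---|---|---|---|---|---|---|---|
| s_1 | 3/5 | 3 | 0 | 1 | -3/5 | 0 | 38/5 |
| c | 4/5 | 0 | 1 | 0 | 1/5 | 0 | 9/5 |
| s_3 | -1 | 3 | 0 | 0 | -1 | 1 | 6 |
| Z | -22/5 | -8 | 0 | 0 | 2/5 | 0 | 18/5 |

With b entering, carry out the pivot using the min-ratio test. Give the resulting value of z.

98/5

Ratio test on column b — row 1: (38/5)/3 = 38/15; row 2: entry 0 ≤ 0; row 3: 6/3 = 2. Minimum is 2 at row 3 (s_3 leaves); pivot element 3.
Pivot on row 3; the Z-row RHS becomes 18/5 − (-8)·2 = 98/5.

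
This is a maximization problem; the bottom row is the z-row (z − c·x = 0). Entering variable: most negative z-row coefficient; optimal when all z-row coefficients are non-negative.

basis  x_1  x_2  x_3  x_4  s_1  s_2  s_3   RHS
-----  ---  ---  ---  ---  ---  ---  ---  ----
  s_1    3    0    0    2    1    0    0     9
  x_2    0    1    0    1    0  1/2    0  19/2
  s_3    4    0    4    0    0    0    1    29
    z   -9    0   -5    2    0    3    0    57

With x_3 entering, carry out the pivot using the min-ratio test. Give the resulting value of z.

Ratio test on column x_3 — row 1: entry 0 ≤ 0; row 2: entry 0 ≤ 0; row 3: 29/4 = 29/4. Minimum is 29/4 at row 3 (s_3 leaves); pivot element 4.
Pivot on row 3; the z-row RHS becomes 57 − (-5)·(29/4) = 373/4.

373/4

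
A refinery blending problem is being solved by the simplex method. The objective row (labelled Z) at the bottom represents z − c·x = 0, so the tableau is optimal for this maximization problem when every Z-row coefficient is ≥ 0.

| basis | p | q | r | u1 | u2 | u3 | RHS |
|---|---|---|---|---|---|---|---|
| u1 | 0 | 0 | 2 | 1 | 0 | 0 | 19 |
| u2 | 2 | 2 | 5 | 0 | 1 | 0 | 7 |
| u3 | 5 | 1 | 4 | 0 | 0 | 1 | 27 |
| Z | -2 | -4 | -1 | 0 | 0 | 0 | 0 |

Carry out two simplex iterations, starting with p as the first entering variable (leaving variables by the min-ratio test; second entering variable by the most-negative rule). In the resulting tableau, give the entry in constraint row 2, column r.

Ratio test on column p — row 1: entry 0 ≤ 0; row 2: 7/2 = 7/2; row 3: 27/5 = 27/5. Minimum is 7/2 at row 2 (u2 leaves); pivot element 2.
Divide row 2 by 2; eliminate column p from the other rows.
Second iteration: most negative Z-row entry is -2 in column q, so q enters.
Ratio test on column q — row 1: entry 0 ≤ 0; row 2: (7/2)/1 = 7/2; row 3: entry -4 ≤ 0. Minimum is 7/2 at row 2 (p leaves); pivot element 1.
Divide row 2 by 1; eliminate column q from the other rows.
After both pivots, the entry at constraint row 2, column r is 5/2.

5/2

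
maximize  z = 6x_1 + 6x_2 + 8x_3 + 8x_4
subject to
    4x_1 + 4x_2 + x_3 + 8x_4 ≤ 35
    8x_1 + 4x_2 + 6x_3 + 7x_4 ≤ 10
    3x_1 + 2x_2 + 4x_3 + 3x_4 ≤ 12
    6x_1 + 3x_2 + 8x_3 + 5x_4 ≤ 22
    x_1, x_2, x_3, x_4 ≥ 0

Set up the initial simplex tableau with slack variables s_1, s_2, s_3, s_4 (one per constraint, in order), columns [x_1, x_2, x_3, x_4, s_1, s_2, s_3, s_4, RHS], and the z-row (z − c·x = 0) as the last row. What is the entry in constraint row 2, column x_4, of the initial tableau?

Constraint 2 has coefficient 7 on x_4.

7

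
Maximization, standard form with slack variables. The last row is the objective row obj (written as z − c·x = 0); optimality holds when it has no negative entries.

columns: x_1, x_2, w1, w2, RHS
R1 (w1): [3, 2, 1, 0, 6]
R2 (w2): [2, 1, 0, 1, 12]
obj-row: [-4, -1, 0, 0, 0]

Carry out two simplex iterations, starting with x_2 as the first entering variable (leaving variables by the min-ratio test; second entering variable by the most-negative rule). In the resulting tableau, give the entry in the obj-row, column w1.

4/3

Ratio test on column x_2 — row 1: 6/2 = 3; row 2: 12/1 = 12. Minimum is 3 at row 1 (w1 leaves); pivot element 2.
Divide row 1 by 2; eliminate column x_2 from the other rows.
Second iteration: most negative obj-row entry is -5/2 in column x_1, so x_1 enters.
Ratio test on column x_1 — row 1: 3/(3/2) = 2; row 2: 9/(1/2) = 18. Minimum is 2 at row 1 (x_2 leaves); pivot element 3/2.
Divide row 1 by 3/2; eliminate column x_1 from the other rows.
After both pivots, the entry at the obj-row, column w1 is 4/3.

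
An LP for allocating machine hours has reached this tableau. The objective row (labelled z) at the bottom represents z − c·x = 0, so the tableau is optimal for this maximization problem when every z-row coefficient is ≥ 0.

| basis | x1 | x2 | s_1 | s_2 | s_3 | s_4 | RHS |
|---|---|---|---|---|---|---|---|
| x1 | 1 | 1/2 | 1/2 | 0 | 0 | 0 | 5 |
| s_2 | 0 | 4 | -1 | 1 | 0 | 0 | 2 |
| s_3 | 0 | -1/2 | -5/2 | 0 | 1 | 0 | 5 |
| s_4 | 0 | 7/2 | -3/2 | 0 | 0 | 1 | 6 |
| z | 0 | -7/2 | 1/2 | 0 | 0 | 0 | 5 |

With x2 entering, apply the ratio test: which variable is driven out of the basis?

s_2

Column x2 entries and ratios — x1: 5/(1/2) = 10; s_2: 2/4 = 1/2; s_3: -1/2 ≤ 0, skip; s_4: 6/(7/2) = 12/7.
Smallest ratio is 1/2 in the row of s_2, so s_2 leaves.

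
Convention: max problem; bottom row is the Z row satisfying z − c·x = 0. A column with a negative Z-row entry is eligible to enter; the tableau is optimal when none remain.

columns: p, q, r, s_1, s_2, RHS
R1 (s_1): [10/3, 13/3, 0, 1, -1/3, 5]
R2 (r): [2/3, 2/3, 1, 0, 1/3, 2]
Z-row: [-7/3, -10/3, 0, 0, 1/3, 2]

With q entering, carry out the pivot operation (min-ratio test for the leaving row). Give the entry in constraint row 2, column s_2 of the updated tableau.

Ratio test on column q — row 1: 5/(13/3) = 15/13; row 2: 2/(2/3) = 3. Minimum is 15/13 at row 1 (s_1 leaves); pivot element 13/3.
Divide row 1 by 13/3; eliminate column q from the other rows.
Row 2 update in column s_2: 1/3 − (2/3)·(-1/13) = 5/13.

5/13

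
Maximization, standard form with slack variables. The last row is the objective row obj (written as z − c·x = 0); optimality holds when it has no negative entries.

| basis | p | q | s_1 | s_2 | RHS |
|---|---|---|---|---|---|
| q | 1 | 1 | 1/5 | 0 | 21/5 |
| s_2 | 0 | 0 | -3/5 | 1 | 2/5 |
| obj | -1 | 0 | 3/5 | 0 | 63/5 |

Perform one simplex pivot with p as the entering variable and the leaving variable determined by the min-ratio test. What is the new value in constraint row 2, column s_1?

Ratio test on column p — row 1: (21/5)/1 = 21/5; row 2: entry 0 ≤ 0. Minimum is 21/5 at row 1 (q leaves); pivot element 1.
Divide row 1 by 1; eliminate column p from the other rows.
Row 2 update in column s_1: -3/5 − 0·(1/5) = -3/5.

-3/5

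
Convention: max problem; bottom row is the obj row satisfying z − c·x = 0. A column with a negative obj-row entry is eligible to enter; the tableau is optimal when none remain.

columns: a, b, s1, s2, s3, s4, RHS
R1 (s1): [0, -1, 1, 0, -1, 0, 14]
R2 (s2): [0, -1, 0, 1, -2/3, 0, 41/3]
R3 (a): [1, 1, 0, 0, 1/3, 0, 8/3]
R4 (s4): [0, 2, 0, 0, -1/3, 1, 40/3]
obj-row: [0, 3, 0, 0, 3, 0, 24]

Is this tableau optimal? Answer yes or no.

yes

Every obj-row coefficient is ≥ 0, so the tableau is optimal.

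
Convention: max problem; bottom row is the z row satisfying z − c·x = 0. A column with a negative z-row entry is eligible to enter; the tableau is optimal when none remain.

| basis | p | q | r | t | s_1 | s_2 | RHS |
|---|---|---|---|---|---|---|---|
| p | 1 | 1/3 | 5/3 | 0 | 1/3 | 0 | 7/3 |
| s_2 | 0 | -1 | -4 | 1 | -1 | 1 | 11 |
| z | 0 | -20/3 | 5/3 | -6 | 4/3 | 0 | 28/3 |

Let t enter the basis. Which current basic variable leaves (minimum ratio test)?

Column t entries and ratios — p: 0 ≤ 0, skip; s_2: 11/1 = 11.
Smallest ratio is 11 in the row of s_2, so s_2 leaves.

s_2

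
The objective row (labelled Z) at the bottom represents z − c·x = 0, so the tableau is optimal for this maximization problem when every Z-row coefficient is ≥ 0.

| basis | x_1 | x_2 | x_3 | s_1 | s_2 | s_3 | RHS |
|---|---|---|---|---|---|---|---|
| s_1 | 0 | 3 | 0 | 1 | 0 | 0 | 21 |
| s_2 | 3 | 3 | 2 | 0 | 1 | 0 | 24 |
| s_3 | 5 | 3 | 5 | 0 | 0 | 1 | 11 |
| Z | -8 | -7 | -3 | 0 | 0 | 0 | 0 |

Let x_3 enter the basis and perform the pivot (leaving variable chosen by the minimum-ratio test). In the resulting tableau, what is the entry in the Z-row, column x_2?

Ratio test on column x_3 — row 1: entry 0 ≤ 0; row 2: 24/2 = 12; row 3: 11/5 = 11/5. Minimum is 11/5 at row 3 (s_3 leaves); pivot element 5.
Divide row 3 by 5; eliminate column x_3 from the other rows.
Z-row update in column x_2: -7 − (-3)·(3/5) = -26/5.

-26/5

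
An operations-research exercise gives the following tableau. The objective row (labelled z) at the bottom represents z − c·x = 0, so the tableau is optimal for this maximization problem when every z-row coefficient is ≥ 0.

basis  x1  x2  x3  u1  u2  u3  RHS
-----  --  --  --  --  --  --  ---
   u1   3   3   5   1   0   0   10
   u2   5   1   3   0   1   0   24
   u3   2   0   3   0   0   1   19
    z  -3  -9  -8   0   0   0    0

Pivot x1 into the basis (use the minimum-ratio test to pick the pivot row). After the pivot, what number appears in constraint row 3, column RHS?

Ratio test on column x1 — row 1: 10/3 = 10/3; row 2: 24/5 = 24/5; row 3: 19/2 = 19/2. Minimum is 10/3 at row 1 (u1 leaves); pivot element 3.
Divide row 1 by 3; eliminate column x1 from the other rows.
Row 3 update in column RHS: 19 − 2·(10/3) = 37/3.

37/3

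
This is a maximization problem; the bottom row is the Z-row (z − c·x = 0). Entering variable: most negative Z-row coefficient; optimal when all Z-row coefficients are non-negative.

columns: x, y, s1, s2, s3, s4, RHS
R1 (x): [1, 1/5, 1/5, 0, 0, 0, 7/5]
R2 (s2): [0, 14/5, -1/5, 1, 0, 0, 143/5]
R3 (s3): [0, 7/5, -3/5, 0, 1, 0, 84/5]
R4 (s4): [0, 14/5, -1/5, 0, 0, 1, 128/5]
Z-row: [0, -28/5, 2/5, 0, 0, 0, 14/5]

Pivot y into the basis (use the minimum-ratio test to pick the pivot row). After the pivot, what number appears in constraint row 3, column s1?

Ratio test on column y — row 1: (7/5)/(1/5) = 7; row 2: (143/5)/(14/5) = 143/14; row 3: (84/5)/(7/5) = 12; row 4: (128/5)/(14/5) = 64/7. Minimum is 7 at row 1 (x leaves); pivot element 1/5.
Divide row 1 by 1/5; eliminate column y from the other rows.
Row 3 update in column s1: -3/5 − (7/5)·1 = -2.

-2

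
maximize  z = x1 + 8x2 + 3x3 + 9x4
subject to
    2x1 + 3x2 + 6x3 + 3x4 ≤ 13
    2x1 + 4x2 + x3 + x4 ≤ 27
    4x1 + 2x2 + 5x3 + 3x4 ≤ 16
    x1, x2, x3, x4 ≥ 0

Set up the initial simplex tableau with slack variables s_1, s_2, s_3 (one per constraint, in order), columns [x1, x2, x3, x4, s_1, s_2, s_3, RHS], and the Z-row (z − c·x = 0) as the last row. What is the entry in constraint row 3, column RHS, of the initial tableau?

The RHS of constraint 3 is b_3 = 16.

16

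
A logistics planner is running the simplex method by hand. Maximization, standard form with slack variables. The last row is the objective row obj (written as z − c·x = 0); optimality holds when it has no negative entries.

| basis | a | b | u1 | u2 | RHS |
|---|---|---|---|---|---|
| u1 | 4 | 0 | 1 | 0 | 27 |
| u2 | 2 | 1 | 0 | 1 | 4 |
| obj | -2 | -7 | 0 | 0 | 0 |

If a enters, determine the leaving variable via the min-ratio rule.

Column a entries and ratios — u1: 27/4 = 27/4; u2: 4/2 = 2.
Smallest ratio is 2 in the row of u2, so u2 leaves.

u2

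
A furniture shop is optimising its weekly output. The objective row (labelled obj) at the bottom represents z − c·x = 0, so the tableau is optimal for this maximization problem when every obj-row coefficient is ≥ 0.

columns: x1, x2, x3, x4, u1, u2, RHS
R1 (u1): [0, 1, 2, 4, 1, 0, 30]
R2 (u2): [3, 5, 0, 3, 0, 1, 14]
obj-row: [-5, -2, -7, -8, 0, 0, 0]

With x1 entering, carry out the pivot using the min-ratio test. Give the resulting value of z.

70/3

Ratio test on column x1 — row 1: entry 0 ≤ 0; row 2: 14/3 = 14/3. Minimum is 14/3 at row 2 (u2 leaves); pivot element 3.
Pivot on row 2; the obj-row RHS becomes 0 − (-5)·(14/3) = 70/3.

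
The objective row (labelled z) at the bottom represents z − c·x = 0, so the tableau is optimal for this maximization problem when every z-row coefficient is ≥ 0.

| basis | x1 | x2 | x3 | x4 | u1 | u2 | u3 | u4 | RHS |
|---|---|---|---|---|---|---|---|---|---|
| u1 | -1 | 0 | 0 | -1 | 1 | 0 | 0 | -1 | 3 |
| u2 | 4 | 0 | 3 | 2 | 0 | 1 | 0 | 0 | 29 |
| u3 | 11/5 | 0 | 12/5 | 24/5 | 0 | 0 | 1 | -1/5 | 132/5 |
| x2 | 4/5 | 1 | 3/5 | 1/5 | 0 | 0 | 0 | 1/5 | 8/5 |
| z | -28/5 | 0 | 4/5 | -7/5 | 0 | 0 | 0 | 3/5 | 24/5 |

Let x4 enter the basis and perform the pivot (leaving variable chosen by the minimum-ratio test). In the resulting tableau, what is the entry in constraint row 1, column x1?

Ratio test on column x4 — row 1: entry -1 ≤ 0; row 2: 29/2 = 29/2; row 3: (132/5)/(24/5) = 11/2; row 4: (8/5)/(1/5) = 8. Minimum is 11/2 at row 3 (u3 leaves); pivot element 24/5.
Divide row 3 by 24/5; eliminate column x4 from the other rows.
Row 1 update in column x1: -1 − (-1)·(11/24) = -13/24.

-13/24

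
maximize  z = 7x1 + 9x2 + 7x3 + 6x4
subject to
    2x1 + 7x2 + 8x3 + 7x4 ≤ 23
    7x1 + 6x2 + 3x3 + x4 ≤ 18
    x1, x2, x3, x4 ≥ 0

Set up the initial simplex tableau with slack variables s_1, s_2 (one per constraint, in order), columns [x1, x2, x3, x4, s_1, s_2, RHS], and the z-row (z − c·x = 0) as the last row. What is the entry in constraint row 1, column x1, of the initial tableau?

Constraint 1 has coefficient 2 on x1.

2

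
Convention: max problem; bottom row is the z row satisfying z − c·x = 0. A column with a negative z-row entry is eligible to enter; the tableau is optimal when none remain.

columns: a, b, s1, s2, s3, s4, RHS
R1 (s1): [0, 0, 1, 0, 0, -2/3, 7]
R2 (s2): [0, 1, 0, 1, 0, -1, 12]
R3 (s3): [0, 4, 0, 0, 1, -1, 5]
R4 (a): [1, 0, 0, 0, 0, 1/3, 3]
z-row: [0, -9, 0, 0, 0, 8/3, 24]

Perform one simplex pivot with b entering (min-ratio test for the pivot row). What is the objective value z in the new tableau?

141/4

Ratio test on column b — row 1: entry 0 ≤ 0; row 2: 12/1 = 12; row 3: 5/4 = 5/4; row 4: entry 0 ≤ 0. Minimum is 5/4 at row 3 (s3 leaves); pivot element 4.
Pivot on row 3; the z-row RHS becomes 24 − (-9)·(5/4) = 141/4.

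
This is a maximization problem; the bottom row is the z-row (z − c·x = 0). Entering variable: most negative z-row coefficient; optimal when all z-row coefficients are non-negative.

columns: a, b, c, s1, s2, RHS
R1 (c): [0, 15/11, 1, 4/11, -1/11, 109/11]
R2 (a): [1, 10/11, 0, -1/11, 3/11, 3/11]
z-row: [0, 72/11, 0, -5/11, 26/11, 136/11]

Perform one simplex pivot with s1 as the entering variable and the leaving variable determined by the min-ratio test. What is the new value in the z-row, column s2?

Ratio test on column s1 — row 1: (109/11)/(4/11) = 109/4; row 2: entry -1/11 ≤ 0. Minimum is 109/4 at row 1 (c leaves); pivot element 4/11.
Divide row 1 by 4/11; eliminate column s1 from the other rows.
z-row update in column s2: 26/11 − (-5/11)·(-1/4) = 9/4.

9/4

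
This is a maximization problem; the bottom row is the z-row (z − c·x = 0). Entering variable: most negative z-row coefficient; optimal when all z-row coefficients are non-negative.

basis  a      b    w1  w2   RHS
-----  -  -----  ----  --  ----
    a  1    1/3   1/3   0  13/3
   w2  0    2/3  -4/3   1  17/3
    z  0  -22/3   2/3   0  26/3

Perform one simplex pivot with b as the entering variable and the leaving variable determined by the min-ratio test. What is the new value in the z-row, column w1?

-14

Ratio test on column b — row 1: (13/3)/(1/3) = 13; row 2: (17/3)/(2/3) = 17/2. Minimum is 17/2 at row 2 (w2 leaves); pivot element 2/3.
Divide row 2 by 2/3; eliminate column b from the other rows.
z-row update in column w1: 2/3 − (-22/3)·(-2) = -14.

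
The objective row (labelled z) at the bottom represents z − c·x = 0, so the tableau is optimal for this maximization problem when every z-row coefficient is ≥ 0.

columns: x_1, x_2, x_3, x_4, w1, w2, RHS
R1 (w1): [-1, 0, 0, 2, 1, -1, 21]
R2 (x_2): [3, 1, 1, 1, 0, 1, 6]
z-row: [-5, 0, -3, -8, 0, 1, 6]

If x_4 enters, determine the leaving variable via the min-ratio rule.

x_2

Column x_4 entries and ratios — w1: 21/2 = 21/2; x_2: 6/1 = 6.
Smallest ratio is 6 in the row of x_2, so x_2 leaves.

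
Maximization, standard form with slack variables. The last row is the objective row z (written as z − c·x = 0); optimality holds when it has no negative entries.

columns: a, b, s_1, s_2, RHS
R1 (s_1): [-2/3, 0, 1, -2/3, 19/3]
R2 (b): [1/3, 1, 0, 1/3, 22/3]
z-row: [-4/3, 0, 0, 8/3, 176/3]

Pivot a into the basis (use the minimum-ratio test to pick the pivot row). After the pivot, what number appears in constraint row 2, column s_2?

1

Ratio test on column a — row 1: entry -2/3 ≤ 0; row 2: (22/3)/(1/3) = 22. Minimum is 22 at row 2 (b leaves); pivot element 1/3.
Divide row 2 by 1/3; eliminate column a from the other rows.
In the new row 2, the s_2 entry is the old entry divided by the pivot: (1/3)/(1/3) = 1.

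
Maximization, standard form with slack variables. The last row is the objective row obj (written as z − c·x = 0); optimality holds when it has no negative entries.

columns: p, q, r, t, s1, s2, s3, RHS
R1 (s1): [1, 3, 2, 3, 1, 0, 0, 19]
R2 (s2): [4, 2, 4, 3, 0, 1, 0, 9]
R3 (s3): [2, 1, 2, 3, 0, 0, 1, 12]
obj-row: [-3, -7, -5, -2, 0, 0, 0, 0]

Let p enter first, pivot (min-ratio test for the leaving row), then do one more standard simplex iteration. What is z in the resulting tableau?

Ratio test on column p — row 1: 19/1 = 19; row 2: 9/4 = 9/4; row 3: 12/2 = 6. Minimum is 9/4 at row 2 (s2 leaves); pivot element 4.
Pivot on row 2; the obj-row RHS becomes 0 − (-3)·(9/4) = 27/4.
Next entering variable (most negative obj-row entry -11/2): q.
Ratio test on column q — row 1: (67/4)/(5/2) = 67/10; row 2: (9/4)/(1/2) = 9/2; row 3: entry 0 ≤ 0. Minimum is 9/2 at row 2 (p leaves); pivot element 1/2.
After the second pivot the obj-row RHS is 27/4 − (-11/2)·(9/2) = 63/2.

63/2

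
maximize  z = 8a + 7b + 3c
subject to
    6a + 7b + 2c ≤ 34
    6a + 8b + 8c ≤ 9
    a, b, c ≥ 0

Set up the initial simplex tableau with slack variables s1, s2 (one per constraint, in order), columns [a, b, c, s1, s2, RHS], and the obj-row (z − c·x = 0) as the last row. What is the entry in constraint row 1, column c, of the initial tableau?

2

Constraint 1 has coefficient 2 on c.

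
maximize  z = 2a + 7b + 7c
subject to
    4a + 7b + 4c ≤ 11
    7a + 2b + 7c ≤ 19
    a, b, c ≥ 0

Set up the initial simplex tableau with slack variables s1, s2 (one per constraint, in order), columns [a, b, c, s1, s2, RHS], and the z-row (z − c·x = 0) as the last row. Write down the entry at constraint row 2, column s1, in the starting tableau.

Slack s1 belongs to constraint 1; its column is the unit vector e_1, so the entry in row 2 is 0.

0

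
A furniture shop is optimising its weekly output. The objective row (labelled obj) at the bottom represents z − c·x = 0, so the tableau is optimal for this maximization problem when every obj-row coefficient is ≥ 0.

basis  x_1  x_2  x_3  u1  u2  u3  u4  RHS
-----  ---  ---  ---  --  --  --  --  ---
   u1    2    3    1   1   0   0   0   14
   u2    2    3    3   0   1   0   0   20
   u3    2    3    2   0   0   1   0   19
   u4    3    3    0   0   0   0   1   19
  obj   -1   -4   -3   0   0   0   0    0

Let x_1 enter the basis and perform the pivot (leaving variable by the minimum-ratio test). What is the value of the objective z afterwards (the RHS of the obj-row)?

19/3

Ratio test on column x_1 — row 1: 14/2 = 7; row 2: 20/2 = 10; row 3: 19/2 = 19/2; row 4: 19/3 = 19/3. Minimum is 19/3 at row 4 (u4 leaves); pivot element 3.
Pivot on row 4; the obj-row RHS becomes 0 − (-1)·(19/3) = 19/3.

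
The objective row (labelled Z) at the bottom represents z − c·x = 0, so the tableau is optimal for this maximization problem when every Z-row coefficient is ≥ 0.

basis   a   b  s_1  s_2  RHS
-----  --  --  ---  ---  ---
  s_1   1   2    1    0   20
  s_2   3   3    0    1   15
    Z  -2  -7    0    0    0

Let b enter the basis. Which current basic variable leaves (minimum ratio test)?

Column b entries and ratios — s_1: 20/2 = 10; s_2: 15/3 = 5.
Smallest ratio is 5 in the row of s_2, so s_2 leaves.

s_2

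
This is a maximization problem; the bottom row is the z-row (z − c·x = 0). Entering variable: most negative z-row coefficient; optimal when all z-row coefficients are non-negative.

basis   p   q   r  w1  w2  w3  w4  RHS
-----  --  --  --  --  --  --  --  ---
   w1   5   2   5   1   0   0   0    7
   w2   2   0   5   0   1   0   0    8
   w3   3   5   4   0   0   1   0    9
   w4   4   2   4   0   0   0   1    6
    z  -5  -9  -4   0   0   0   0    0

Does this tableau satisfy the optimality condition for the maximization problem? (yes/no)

The z-row has a negative entry -9 in column q, so it is not optimal.

no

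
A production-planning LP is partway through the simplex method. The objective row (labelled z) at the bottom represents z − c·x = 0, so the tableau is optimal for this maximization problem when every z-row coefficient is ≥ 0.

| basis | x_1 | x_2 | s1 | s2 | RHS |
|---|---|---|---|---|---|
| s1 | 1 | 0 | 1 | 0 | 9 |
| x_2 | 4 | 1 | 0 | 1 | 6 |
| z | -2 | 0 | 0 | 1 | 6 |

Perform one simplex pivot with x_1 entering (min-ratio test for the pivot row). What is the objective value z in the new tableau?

Ratio test on column x_1 — row 1: 9/1 = 9; row 2: 6/4 = 3/2. Minimum is 3/2 at row 2 (x_2 leaves); pivot element 4.
Pivot on row 2; the z-row RHS becomes 6 − (-2)·(3/2) = 9.

9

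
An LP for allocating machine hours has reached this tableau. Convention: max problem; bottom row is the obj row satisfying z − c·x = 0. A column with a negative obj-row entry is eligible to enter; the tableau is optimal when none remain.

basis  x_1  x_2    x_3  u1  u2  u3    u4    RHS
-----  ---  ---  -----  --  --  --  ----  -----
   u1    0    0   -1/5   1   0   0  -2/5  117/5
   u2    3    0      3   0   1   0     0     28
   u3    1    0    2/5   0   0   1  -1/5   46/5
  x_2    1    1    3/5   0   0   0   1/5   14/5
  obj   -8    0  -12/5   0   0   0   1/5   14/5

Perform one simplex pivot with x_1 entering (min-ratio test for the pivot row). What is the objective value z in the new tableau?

126/5

Ratio test on column x_1 — row 1: entry 0 ≤ 0; row 2: 28/3 = 28/3; row 3: (46/5)/1 = 46/5; row 4: (14/5)/1 = 14/5. Minimum is 14/5 at row 4 (x_2 leaves); pivot element 1.
Pivot on row 4; the obj-row RHS becomes 14/5 − (-8)·(14/5) = 126/5.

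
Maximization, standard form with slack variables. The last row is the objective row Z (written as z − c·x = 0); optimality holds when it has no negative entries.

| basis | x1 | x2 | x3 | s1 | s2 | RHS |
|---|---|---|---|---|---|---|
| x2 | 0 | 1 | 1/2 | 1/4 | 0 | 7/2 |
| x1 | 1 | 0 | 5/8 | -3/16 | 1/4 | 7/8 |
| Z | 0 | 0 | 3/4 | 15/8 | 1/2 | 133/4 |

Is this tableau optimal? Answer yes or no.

Every Z-row coefficient is ≥ 0, so the tableau is optimal.

yes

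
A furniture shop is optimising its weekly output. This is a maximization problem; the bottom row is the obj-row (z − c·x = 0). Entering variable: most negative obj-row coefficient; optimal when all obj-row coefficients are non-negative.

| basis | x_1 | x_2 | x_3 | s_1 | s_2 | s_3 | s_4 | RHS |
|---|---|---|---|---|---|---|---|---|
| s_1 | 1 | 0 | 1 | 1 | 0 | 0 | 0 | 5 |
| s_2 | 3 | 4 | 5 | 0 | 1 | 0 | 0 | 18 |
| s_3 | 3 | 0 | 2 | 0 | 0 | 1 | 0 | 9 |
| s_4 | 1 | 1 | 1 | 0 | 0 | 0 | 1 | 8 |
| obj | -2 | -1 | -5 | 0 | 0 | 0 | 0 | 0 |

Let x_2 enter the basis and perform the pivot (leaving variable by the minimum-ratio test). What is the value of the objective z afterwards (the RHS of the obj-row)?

9/2

Ratio test on column x_2 — row 1: entry 0 ≤ 0; row 2: 18/4 = 9/2; row 3: entry 0 ≤ 0; row 4: 8/1 = 8. Minimum is 9/2 at row 2 (s_2 leaves); pivot element 4.
Pivot on row 2; the obj-row RHS becomes 0 − (-1)·(9/2) = 9/2.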